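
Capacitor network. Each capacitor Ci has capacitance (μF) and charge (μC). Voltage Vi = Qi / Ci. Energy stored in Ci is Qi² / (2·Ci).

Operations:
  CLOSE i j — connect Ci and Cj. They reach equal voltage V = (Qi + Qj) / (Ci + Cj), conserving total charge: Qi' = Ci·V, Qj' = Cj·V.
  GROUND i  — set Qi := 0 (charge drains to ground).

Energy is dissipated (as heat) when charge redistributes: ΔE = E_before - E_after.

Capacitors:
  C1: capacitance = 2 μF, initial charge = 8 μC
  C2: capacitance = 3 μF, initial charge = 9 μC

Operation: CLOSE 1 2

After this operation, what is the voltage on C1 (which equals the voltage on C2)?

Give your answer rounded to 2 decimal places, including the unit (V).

Initial: C1(2μF, Q=8μC, V=4.00V), C2(3μF, Q=9μC, V=3.00V)
Op 1: CLOSE 1-2: Q_total=17.00, C_total=5.00, V=3.40; Q1=6.80, Q2=10.20; dissipated=0.600

Answer: 3.40 V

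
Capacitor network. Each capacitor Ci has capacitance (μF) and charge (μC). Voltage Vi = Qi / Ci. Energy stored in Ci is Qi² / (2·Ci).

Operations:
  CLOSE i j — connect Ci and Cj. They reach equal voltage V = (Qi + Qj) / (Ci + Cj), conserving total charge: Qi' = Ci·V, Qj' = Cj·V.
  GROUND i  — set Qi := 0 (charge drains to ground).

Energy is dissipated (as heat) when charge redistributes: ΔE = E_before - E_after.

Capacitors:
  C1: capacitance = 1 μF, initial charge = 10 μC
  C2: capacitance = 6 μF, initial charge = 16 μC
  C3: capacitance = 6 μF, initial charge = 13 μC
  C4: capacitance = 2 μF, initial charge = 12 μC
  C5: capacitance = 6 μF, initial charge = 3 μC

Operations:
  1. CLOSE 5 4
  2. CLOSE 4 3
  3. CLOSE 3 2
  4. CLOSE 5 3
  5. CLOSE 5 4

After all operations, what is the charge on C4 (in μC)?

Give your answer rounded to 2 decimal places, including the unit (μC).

Answer: 4.24 μC

Derivation:
Initial: C1(1μF, Q=10μC, V=10.00V), C2(6μF, Q=16μC, V=2.67V), C3(6μF, Q=13μC, V=2.17V), C4(2μF, Q=12μC, V=6.00V), C5(6μF, Q=3μC, V=0.50V)
Op 1: CLOSE 5-4: Q_total=15.00, C_total=8.00, V=1.88; Q5=11.25, Q4=3.75; dissipated=22.688
Op 2: CLOSE 4-3: Q_total=16.75, C_total=8.00, V=2.09; Q4=4.19, Q3=12.56; dissipated=0.064
Op 3: CLOSE 3-2: Q_total=28.56, C_total=12.00, V=2.38; Q3=14.28, Q2=14.28; dissipated=0.492
Op 4: CLOSE 5-3: Q_total=25.53, C_total=12.00, V=2.13; Q5=12.77, Q3=12.77; dissipated=0.383
Op 5: CLOSE 5-4: Q_total=16.95, C_total=8.00, V=2.12; Q5=12.71, Q4=4.24; dissipated=0.001
Final charges: Q1=10.00, Q2=14.28, Q3=12.77, Q4=4.24, Q5=12.71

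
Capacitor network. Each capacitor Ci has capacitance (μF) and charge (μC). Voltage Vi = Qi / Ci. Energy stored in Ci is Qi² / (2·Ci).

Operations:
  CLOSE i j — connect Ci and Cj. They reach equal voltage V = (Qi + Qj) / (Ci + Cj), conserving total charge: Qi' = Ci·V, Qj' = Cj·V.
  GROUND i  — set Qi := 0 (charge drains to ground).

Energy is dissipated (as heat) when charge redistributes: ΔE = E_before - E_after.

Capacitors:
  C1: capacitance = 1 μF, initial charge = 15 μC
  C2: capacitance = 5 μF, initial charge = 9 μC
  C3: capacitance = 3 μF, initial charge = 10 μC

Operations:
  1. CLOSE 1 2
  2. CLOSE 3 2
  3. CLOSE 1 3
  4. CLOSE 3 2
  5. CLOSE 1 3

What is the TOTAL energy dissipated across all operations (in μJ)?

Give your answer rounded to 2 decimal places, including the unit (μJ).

Initial: C1(1μF, Q=15μC, V=15.00V), C2(5μF, Q=9μC, V=1.80V), C3(3μF, Q=10μC, V=3.33V)
Op 1: CLOSE 1-2: Q_total=24.00, C_total=6.00, V=4.00; Q1=4.00, Q2=20.00; dissipated=72.600
Op 2: CLOSE 3-2: Q_total=30.00, C_total=8.00, V=3.75; Q3=11.25, Q2=18.75; dissipated=0.417
Op 3: CLOSE 1-3: Q_total=15.25, C_total=4.00, V=3.81; Q1=3.81, Q3=11.44; dissipated=0.023
Op 4: CLOSE 3-2: Q_total=30.19, C_total=8.00, V=3.77; Q3=11.32, Q2=18.87; dissipated=0.004
Op 5: CLOSE 1-3: Q_total=15.13, C_total=4.00, V=3.78; Q1=3.78, Q3=11.35; dissipated=0.001
Total dissipated: 73.044 μJ

Answer: 73.04 μJ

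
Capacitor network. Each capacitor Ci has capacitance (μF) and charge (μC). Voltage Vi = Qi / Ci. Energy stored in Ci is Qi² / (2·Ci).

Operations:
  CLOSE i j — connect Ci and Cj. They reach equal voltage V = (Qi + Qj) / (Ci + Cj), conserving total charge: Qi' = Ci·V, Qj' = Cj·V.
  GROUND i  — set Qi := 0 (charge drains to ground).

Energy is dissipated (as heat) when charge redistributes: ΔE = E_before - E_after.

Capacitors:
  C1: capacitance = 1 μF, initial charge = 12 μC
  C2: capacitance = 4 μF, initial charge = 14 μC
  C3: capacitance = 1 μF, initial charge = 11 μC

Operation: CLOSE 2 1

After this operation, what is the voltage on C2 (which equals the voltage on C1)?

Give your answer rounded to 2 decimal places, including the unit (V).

Initial: C1(1μF, Q=12μC, V=12.00V), C2(4μF, Q=14μC, V=3.50V), C3(1μF, Q=11μC, V=11.00V)
Op 1: CLOSE 2-1: Q_total=26.00, C_total=5.00, V=5.20; Q2=20.80, Q1=5.20; dissipated=28.900

Answer: 5.20 V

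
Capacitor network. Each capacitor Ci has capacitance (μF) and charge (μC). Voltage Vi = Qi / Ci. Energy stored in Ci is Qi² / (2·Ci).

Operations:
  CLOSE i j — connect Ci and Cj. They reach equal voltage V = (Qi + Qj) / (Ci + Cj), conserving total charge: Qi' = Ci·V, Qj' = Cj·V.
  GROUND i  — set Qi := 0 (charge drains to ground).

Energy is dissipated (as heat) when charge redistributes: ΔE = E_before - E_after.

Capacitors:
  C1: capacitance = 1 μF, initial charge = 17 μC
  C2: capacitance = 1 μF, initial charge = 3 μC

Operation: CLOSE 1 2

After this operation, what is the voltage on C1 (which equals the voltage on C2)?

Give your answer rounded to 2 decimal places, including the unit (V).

Answer: 10.00 V

Derivation:
Initial: C1(1μF, Q=17μC, V=17.00V), C2(1μF, Q=3μC, V=3.00V)
Op 1: CLOSE 1-2: Q_total=20.00, C_total=2.00, V=10.00; Q1=10.00, Q2=10.00; dissipated=49.000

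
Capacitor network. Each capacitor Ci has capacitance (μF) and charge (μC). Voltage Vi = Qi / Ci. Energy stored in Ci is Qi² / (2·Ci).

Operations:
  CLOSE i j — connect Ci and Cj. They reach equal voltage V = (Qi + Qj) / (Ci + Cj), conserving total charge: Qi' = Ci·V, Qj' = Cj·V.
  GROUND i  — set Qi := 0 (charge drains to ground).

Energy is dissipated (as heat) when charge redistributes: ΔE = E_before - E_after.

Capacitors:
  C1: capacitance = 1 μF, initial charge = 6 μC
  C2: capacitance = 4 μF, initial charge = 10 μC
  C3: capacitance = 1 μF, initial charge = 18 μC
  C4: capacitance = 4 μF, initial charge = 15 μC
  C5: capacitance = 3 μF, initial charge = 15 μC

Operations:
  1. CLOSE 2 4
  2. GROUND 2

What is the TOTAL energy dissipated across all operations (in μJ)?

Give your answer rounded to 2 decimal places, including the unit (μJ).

Initial: C1(1μF, Q=6μC, V=6.00V), C2(4μF, Q=10μC, V=2.50V), C3(1μF, Q=18μC, V=18.00V), C4(4μF, Q=15μC, V=3.75V), C5(3μF, Q=15μC, V=5.00V)
Op 1: CLOSE 2-4: Q_total=25.00, C_total=8.00, V=3.12; Q2=12.50, Q4=12.50; dissipated=1.562
Op 2: GROUND 2: Q2=0; energy lost=19.531
Total dissipated: 21.094 μJ

Answer: 21.09 μJ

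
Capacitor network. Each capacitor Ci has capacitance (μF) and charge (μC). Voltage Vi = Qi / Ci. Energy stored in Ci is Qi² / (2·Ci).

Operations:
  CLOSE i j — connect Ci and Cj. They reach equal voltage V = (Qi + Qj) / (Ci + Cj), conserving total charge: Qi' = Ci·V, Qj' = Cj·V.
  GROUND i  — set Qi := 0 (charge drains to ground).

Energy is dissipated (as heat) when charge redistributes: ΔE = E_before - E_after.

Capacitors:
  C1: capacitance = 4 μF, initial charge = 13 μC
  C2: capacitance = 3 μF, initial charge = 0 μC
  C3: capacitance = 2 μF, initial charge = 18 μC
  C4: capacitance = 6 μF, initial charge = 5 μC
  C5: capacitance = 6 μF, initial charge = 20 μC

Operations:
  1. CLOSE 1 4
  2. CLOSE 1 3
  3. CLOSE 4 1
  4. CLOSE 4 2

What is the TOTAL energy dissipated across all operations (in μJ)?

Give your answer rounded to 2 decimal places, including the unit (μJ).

Answer: 56.10 μJ

Derivation:
Initial: C1(4μF, Q=13μC, V=3.25V), C2(3μF, Q=0μC, V=0.00V), C3(2μF, Q=18μC, V=9.00V), C4(6μF, Q=5μC, V=0.83V), C5(6μF, Q=20μC, V=3.33V)
Op 1: CLOSE 1-4: Q_total=18.00, C_total=10.00, V=1.80; Q1=7.20, Q4=10.80; dissipated=7.008
Op 2: CLOSE 1-3: Q_total=25.20, C_total=6.00, V=4.20; Q1=16.80, Q3=8.40; dissipated=34.560
Op 3: CLOSE 4-1: Q_total=27.60, C_total=10.00, V=2.76; Q4=16.56, Q1=11.04; dissipated=6.912
Op 4: CLOSE 4-2: Q_total=16.56, C_total=9.00, V=1.84; Q4=11.04, Q2=5.52; dissipated=7.618
Total dissipated: 56.098 μJ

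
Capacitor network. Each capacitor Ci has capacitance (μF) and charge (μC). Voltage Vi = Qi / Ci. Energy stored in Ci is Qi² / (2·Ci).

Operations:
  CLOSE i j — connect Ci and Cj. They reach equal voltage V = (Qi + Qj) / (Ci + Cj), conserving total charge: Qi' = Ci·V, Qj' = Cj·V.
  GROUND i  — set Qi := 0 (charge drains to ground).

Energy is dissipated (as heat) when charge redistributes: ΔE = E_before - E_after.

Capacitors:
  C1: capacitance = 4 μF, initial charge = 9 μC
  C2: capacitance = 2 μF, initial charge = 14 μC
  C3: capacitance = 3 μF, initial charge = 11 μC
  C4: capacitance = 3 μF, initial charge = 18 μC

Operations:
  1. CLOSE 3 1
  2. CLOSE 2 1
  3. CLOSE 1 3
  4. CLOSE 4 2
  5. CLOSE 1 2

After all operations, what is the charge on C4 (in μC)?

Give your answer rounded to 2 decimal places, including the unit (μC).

Initial: C1(4μF, Q=9μC, V=2.25V), C2(2μF, Q=14μC, V=7.00V), C3(3μF, Q=11μC, V=3.67V), C4(3μF, Q=18μC, V=6.00V)
Op 1: CLOSE 3-1: Q_total=20.00, C_total=7.00, V=2.86; Q3=8.57, Q1=11.43; dissipated=1.720
Op 2: CLOSE 2-1: Q_total=25.43, C_total=6.00, V=4.24; Q2=8.48, Q1=16.95; dissipated=11.442
Op 3: CLOSE 1-3: Q_total=25.52, C_total=7.00, V=3.65; Q1=14.59, Q3=10.94; dissipated=1.635
Op 4: CLOSE 4-2: Q_total=26.48, C_total=5.00, V=5.30; Q4=15.89, Q2=10.59; dissipated=1.863
Op 5: CLOSE 1-2: Q_total=25.18, C_total=6.00, V=4.20; Q1=16.78, Q2=8.39; dissipated=1.813
Final charges: Q1=16.78, Q2=8.39, Q3=10.94, Q4=15.89

Answer: 15.89 μC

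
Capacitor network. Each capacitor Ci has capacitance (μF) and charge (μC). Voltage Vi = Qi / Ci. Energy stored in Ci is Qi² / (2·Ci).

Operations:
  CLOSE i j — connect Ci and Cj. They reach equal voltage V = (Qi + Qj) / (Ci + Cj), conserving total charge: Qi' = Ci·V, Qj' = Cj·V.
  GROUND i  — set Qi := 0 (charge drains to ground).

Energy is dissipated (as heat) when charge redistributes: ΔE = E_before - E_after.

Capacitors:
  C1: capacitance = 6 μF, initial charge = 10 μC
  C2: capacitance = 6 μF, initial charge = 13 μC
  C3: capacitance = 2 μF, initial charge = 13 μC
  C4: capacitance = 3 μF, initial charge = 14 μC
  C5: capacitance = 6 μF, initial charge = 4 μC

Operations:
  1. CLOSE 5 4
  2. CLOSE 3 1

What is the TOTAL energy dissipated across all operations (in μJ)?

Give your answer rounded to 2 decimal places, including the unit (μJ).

Initial: C1(6μF, Q=10μC, V=1.67V), C2(6μF, Q=13μC, V=2.17V), C3(2μF, Q=13μC, V=6.50V), C4(3μF, Q=14μC, V=4.67V), C5(6μF, Q=4μC, V=0.67V)
Op 1: CLOSE 5-4: Q_total=18.00, C_total=9.00, V=2.00; Q5=12.00, Q4=6.00; dissipated=16.000
Op 2: CLOSE 3-1: Q_total=23.00, C_total=8.00, V=2.88; Q3=5.75, Q1=17.25; dissipated=17.521
Total dissipated: 33.521 μJ

Answer: 33.52 μJ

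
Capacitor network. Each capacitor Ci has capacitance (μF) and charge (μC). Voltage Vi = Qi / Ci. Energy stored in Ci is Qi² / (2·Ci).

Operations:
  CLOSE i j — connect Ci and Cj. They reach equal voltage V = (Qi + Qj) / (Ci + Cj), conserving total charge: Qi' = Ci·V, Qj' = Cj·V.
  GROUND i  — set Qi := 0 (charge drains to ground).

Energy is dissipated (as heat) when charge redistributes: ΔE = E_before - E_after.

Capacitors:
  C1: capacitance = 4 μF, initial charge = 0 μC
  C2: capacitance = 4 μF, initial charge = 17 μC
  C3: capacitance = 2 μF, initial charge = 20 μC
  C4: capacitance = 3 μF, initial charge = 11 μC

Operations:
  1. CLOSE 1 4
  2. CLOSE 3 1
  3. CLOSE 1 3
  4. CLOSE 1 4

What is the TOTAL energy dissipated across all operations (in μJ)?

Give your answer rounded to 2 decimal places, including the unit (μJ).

Answer: 65.65 μJ

Derivation:
Initial: C1(4μF, Q=0μC, V=0.00V), C2(4μF, Q=17μC, V=4.25V), C3(2μF, Q=20μC, V=10.00V), C4(3μF, Q=11μC, V=3.67V)
Op 1: CLOSE 1-4: Q_total=11.00, C_total=7.00, V=1.57; Q1=6.29, Q4=4.71; dissipated=11.524
Op 2: CLOSE 3-1: Q_total=26.29, C_total=6.00, V=4.38; Q3=8.76, Q1=17.52; dissipated=47.361
Op 3: CLOSE 1-3: Q_total=26.29, C_total=6.00, V=4.38; Q1=17.52, Q3=8.76; dissipated=0.000
Op 4: CLOSE 1-4: Q_total=22.24, C_total=7.00, V=3.18; Q1=12.71, Q4=9.53; dissipated=6.766
Total dissipated: 65.650 μJ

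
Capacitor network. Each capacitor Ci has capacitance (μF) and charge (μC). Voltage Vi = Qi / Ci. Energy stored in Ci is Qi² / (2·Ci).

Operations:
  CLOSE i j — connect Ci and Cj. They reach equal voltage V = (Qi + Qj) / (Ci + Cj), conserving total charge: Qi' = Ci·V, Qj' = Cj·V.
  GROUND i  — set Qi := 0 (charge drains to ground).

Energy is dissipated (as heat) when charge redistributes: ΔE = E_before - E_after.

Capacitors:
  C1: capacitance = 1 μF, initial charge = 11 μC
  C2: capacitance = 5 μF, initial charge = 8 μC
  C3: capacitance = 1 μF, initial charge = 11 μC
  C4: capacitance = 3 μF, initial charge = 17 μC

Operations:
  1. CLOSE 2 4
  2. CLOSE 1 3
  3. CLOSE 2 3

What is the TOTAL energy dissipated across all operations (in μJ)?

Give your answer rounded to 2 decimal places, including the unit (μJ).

Initial: C1(1μF, Q=11μC, V=11.00V), C2(5μF, Q=8μC, V=1.60V), C3(1μF, Q=11μC, V=11.00V), C4(3μF, Q=17μC, V=5.67V)
Op 1: CLOSE 2-4: Q_total=25.00, C_total=8.00, V=3.12; Q2=15.62, Q4=9.38; dissipated=15.504
Op 2: CLOSE 1-3: Q_total=22.00, C_total=2.00, V=11.00; Q1=11.00, Q3=11.00; dissipated=0.000
Op 3: CLOSE 2-3: Q_total=26.62, C_total=6.00, V=4.44; Q2=22.19, Q3=4.44; dissipated=25.840
Total dissipated: 41.344 μJ

Answer: 41.34 μJ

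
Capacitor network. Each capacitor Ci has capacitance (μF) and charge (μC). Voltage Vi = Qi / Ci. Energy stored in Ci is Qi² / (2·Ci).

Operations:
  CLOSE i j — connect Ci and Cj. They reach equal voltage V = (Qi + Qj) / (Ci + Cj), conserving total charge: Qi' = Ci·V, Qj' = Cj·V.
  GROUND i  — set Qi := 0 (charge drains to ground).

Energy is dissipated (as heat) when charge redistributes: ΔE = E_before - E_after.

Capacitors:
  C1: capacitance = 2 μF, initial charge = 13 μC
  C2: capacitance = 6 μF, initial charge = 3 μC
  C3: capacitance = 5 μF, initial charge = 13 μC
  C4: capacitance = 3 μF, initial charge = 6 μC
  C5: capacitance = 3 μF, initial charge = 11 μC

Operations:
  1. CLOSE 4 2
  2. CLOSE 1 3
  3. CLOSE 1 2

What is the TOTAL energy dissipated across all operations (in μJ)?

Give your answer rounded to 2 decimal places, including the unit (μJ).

Answer: 18.64 μJ

Derivation:
Initial: C1(2μF, Q=13μC, V=6.50V), C2(6μF, Q=3μC, V=0.50V), C3(5μF, Q=13μC, V=2.60V), C4(3μF, Q=6μC, V=2.00V), C5(3μF, Q=11μC, V=3.67V)
Op 1: CLOSE 4-2: Q_total=9.00, C_total=9.00, V=1.00; Q4=3.00, Q2=6.00; dissipated=2.250
Op 2: CLOSE 1-3: Q_total=26.00, C_total=7.00, V=3.71; Q1=7.43, Q3=18.57; dissipated=10.864
Op 3: CLOSE 1-2: Q_total=13.43, C_total=8.00, V=1.68; Q1=3.36, Q2=10.07; dissipated=5.526
Total dissipated: 18.640 μJ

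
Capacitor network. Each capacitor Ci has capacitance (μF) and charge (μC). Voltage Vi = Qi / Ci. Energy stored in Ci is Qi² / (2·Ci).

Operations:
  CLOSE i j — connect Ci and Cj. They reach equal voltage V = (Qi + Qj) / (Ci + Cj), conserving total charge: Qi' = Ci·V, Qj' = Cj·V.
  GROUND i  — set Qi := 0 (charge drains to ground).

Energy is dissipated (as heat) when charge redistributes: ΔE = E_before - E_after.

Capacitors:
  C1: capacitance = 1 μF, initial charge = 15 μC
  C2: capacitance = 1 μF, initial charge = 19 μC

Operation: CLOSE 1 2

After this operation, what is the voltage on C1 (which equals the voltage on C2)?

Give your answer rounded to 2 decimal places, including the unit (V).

Answer: 17.00 V

Derivation:
Initial: C1(1μF, Q=15μC, V=15.00V), C2(1μF, Q=19μC, V=19.00V)
Op 1: CLOSE 1-2: Q_total=34.00, C_total=2.00, V=17.00; Q1=17.00, Q2=17.00; dissipated=4.000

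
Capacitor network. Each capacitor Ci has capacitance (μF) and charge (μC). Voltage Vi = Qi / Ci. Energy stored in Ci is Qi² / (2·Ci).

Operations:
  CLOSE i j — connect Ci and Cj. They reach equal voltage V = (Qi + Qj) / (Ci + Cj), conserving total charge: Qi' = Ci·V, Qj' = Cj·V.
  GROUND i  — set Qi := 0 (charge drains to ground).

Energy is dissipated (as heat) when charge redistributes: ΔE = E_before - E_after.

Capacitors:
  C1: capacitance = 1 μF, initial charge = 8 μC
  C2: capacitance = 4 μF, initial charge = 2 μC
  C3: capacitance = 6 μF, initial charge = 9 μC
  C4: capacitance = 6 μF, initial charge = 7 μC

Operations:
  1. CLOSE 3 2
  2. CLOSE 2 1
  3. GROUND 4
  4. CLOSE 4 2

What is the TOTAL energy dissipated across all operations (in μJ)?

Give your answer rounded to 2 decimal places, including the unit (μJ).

Initial: C1(1μF, Q=8μC, V=8.00V), C2(4μF, Q=2μC, V=0.50V), C3(6μF, Q=9μC, V=1.50V), C4(6μF, Q=7μC, V=1.17V)
Op 1: CLOSE 3-2: Q_total=11.00, C_total=10.00, V=1.10; Q3=6.60, Q2=4.40; dissipated=1.200
Op 2: CLOSE 2-1: Q_total=12.40, C_total=5.00, V=2.48; Q2=9.92, Q1=2.48; dissipated=19.044
Op 3: GROUND 4: Q4=0; energy lost=4.083
Op 4: CLOSE 4-2: Q_total=9.92, C_total=10.00, V=0.99; Q4=5.95, Q2=3.97; dissipated=7.380
Total dissipated: 31.708 μJ

Answer: 31.71 μJ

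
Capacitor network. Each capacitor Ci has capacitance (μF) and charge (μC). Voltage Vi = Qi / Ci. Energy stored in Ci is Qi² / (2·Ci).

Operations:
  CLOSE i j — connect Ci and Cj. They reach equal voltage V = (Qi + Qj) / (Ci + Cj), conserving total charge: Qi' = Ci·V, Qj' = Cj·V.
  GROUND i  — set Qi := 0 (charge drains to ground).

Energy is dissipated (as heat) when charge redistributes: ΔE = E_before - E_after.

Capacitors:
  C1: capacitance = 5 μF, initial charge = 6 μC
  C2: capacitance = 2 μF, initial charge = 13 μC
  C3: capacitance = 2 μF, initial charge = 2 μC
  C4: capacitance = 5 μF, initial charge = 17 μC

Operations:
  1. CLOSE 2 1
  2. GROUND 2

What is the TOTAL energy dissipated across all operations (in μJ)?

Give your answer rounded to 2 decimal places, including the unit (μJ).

Initial: C1(5μF, Q=6μC, V=1.20V), C2(2μF, Q=13μC, V=6.50V), C3(2μF, Q=2μC, V=1.00V), C4(5μF, Q=17μC, V=3.40V)
Op 1: CLOSE 2-1: Q_total=19.00, C_total=7.00, V=2.71; Q2=5.43, Q1=13.57; dissipated=20.064
Op 2: GROUND 2: Q2=0; energy lost=7.367
Total dissipated: 27.432 μJ

Answer: 27.43 μJ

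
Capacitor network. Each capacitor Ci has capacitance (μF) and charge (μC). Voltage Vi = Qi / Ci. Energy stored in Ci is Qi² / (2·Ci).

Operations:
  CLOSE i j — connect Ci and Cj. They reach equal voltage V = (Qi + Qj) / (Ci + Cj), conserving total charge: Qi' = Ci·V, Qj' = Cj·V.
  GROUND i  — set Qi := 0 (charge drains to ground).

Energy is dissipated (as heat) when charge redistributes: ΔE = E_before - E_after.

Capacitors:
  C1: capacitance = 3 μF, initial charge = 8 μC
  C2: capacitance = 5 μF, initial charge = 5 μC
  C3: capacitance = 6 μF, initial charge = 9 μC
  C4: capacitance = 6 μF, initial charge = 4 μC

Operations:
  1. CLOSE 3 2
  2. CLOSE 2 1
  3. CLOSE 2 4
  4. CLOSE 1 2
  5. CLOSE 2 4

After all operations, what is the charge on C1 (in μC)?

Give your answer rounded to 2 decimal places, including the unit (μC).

Initial: C1(3μF, Q=8μC, V=2.67V), C2(5μF, Q=5μC, V=1.00V), C3(6μF, Q=9μC, V=1.50V), C4(6μF, Q=4μC, V=0.67V)
Op 1: CLOSE 3-2: Q_total=14.00, C_total=11.00, V=1.27; Q3=7.64, Q2=6.36; dissipated=0.341
Op 2: CLOSE 2-1: Q_total=14.36, C_total=8.00, V=1.80; Q2=8.98, Q1=5.39; dissipated=1.822
Op 3: CLOSE 2-4: Q_total=12.98, C_total=11.00, V=1.18; Q2=5.90, Q4=7.08; dissipated=1.737
Op 4: CLOSE 1-2: Q_total=11.29, C_total=8.00, V=1.41; Q1=4.23, Q2=7.05; dissipated=0.355
Op 5: CLOSE 2-4: Q_total=14.13, C_total=11.00, V=1.28; Q2=6.42, Q4=7.71; dissipated=0.073
Final charges: Q1=4.23, Q2=6.42, Q3=7.64, Q4=7.71

Answer: 4.23 μC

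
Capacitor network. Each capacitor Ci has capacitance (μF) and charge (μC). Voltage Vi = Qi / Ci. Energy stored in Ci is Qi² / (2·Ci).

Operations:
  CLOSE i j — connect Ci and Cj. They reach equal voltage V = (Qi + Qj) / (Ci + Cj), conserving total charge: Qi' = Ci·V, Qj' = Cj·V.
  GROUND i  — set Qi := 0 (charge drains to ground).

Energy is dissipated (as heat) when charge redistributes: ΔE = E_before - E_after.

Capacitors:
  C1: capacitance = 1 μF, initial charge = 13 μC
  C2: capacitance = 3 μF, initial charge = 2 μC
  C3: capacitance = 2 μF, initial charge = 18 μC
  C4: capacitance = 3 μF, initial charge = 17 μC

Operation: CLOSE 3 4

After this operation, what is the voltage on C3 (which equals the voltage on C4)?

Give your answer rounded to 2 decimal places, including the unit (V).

Initial: C1(1μF, Q=13μC, V=13.00V), C2(3μF, Q=2μC, V=0.67V), C3(2μF, Q=18μC, V=9.00V), C4(3μF, Q=17μC, V=5.67V)
Op 1: CLOSE 3-4: Q_total=35.00, C_total=5.00, V=7.00; Q3=14.00, Q4=21.00; dissipated=6.667

Answer: 7.00 V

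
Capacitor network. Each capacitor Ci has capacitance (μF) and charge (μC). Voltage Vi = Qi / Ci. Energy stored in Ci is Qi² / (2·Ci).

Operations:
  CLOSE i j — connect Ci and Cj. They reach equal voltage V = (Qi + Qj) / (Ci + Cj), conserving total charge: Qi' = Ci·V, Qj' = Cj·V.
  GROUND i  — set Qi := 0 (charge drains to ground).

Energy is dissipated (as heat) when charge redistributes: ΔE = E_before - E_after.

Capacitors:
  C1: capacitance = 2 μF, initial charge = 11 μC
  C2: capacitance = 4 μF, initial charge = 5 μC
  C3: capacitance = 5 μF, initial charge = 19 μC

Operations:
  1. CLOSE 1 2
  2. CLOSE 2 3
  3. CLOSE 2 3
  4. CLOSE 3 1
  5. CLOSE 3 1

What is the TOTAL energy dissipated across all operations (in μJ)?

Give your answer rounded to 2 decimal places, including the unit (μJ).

Answer: 13.75 μJ

Derivation:
Initial: C1(2μF, Q=11μC, V=5.50V), C2(4μF, Q=5μC, V=1.25V), C3(5μF, Q=19μC, V=3.80V)
Op 1: CLOSE 1-2: Q_total=16.00, C_total=6.00, V=2.67; Q1=5.33, Q2=10.67; dissipated=12.042
Op 2: CLOSE 2-3: Q_total=29.67, C_total=9.00, V=3.30; Q2=13.19, Q3=16.48; dissipated=1.427
Op 3: CLOSE 2-3: Q_total=29.67, C_total=9.00, V=3.30; Q2=13.19, Q3=16.48; dissipated=0.000
Op 4: CLOSE 3-1: Q_total=21.81, C_total=7.00, V=3.12; Q3=15.58, Q1=6.23; dissipated=0.283
Op 5: CLOSE 3-1: Q_total=21.81, C_total=7.00, V=3.12; Q3=15.58, Q1=6.23; dissipated=0.000
Total dissipated: 13.752 μJ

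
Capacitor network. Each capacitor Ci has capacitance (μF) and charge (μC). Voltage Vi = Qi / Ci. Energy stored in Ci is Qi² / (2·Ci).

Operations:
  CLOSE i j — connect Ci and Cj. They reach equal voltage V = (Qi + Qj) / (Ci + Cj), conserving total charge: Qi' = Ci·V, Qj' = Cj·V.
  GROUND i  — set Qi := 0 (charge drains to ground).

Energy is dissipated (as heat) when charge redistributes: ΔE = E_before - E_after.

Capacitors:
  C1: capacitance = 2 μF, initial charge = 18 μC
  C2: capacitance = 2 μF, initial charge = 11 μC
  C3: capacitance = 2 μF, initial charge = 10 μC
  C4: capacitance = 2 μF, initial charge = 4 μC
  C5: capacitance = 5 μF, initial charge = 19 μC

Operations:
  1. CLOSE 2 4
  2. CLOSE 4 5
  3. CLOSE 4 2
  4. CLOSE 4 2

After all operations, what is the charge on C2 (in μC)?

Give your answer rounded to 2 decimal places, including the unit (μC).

Initial: C1(2μF, Q=18μC, V=9.00V), C2(2μF, Q=11μC, V=5.50V), C3(2μF, Q=10μC, V=5.00V), C4(2μF, Q=4μC, V=2.00V), C5(5μF, Q=19μC, V=3.80V)
Op 1: CLOSE 2-4: Q_total=15.00, C_total=4.00, V=3.75; Q2=7.50, Q4=7.50; dissipated=6.125
Op 2: CLOSE 4-5: Q_total=26.50, C_total=7.00, V=3.79; Q4=7.57, Q5=18.93; dissipated=0.002
Op 3: CLOSE 4-2: Q_total=15.07, C_total=4.00, V=3.77; Q4=7.54, Q2=7.54; dissipated=0.001
Op 4: CLOSE 4-2: Q_total=15.07, C_total=4.00, V=3.77; Q4=7.54, Q2=7.54; dissipated=0.000
Final charges: Q1=18.00, Q2=7.54, Q3=10.00, Q4=7.54, Q5=18.93

Answer: 7.54 μC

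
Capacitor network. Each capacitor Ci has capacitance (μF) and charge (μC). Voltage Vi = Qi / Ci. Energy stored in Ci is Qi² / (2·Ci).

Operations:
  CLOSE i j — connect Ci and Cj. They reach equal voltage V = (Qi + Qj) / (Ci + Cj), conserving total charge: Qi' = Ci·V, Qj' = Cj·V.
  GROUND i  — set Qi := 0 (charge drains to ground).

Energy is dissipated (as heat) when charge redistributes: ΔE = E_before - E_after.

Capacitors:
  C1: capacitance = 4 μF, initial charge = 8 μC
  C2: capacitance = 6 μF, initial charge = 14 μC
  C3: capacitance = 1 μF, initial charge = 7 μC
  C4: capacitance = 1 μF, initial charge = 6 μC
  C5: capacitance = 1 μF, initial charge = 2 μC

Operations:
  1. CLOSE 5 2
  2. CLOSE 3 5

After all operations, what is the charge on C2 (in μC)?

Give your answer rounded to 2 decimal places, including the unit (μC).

Initial: C1(4μF, Q=8μC, V=2.00V), C2(6μF, Q=14μC, V=2.33V), C3(1μF, Q=7μC, V=7.00V), C4(1μF, Q=6μC, V=6.00V), C5(1μF, Q=2μC, V=2.00V)
Op 1: CLOSE 5-2: Q_total=16.00, C_total=7.00, V=2.29; Q5=2.29, Q2=13.71; dissipated=0.048
Op 2: CLOSE 3-5: Q_total=9.29, C_total=2.00, V=4.64; Q3=4.64, Q5=4.64; dissipated=5.556
Final charges: Q1=8.00, Q2=13.71, Q3=4.64, Q4=6.00, Q5=4.64

Answer: 13.71 μC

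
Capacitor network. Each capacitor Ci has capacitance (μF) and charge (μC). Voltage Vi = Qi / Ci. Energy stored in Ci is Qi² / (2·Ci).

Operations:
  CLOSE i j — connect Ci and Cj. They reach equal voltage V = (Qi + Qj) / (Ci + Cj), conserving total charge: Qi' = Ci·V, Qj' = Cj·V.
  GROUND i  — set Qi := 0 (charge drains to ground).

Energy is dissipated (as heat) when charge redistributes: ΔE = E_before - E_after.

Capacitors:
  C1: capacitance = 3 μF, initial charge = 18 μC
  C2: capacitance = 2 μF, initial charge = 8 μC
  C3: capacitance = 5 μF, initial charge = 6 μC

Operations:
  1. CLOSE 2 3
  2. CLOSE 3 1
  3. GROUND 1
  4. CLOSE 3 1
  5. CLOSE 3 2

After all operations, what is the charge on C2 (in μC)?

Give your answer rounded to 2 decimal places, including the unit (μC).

Answer: 4.27 μC

Derivation:
Initial: C1(3μF, Q=18μC, V=6.00V), C2(2μF, Q=8μC, V=4.00V), C3(5μF, Q=6μC, V=1.20V)
Op 1: CLOSE 2-3: Q_total=14.00, C_total=7.00, V=2.00; Q2=4.00, Q3=10.00; dissipated=5.600
Op 2: CLOSE 3-1: Q_total=28.00, C_total=8.00, V=3.50; Q3=17.50, Q1=10.50; dissipated=15.000
Op 3: GROUND 1: Q1=0; energy lost=18.375
Op 4: CLOSE 3-1: Q_total=17.50, C_total=8.00, V=2.19; Q3=10.94, Q1=6.56; dissipated=11.484
Op 5: CLOSE 3-2: Q_total=14.94, C_total=7.00, V=2.13; Q3=10.67, Q2=4.27; dissipated=0.025
Final charges: Q1=6.56, Q2=4.27, Q3=10.67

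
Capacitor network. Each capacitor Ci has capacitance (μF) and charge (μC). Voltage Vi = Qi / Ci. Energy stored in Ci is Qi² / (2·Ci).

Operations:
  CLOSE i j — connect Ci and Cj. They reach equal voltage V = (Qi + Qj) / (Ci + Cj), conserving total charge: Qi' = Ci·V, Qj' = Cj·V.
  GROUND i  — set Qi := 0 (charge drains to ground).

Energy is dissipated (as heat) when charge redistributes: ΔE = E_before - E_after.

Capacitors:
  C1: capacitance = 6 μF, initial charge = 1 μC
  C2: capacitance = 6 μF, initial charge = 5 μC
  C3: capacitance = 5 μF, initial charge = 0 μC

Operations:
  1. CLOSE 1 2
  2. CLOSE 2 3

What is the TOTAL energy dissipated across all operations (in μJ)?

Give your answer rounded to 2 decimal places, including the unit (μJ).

Answer: 1.01 μJ

Derivation:
Initial: C1(6μF, Q=1μC, V=0.17V), C2(6μF, Q=5μC, V=0.83V), C3(5μF, Q=0μC, V=0.00V)
Op 1: CLOSE 1-2: Q_total=6.00, C_total=12.00, V=0.50; Q1=3.00, Q2=3.00; dissipated=0.667
Op 2: CLOSE 2-3: Q_total=3.00, C_total=11.00, V=0.27; Q2=1.64, Q3=1.36; dissipated=0.341
Total dissipated: 1.008 μJ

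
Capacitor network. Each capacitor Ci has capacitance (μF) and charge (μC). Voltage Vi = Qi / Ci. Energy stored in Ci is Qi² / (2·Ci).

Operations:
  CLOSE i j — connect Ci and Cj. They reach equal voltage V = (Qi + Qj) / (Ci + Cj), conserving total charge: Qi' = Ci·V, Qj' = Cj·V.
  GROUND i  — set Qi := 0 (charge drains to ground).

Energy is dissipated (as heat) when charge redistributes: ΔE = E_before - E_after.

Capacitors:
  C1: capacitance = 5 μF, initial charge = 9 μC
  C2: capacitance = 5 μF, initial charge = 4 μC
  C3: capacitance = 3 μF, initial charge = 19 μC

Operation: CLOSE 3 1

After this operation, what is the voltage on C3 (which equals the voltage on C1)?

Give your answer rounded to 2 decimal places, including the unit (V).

Answer: 3.50 V

Derivation:
Initial: C1(5μF, Q=9μC, V=1.80V), C2(5μF, Q=4μC, V=0.80V), C3(3μF, Q=19μC, V=6.33V)
Op 1: CLOSE 3-1: Q_total=28.00, C_total=8.00, V=3.50; Q3=10.50, Q1=17.50; dissipated=19.267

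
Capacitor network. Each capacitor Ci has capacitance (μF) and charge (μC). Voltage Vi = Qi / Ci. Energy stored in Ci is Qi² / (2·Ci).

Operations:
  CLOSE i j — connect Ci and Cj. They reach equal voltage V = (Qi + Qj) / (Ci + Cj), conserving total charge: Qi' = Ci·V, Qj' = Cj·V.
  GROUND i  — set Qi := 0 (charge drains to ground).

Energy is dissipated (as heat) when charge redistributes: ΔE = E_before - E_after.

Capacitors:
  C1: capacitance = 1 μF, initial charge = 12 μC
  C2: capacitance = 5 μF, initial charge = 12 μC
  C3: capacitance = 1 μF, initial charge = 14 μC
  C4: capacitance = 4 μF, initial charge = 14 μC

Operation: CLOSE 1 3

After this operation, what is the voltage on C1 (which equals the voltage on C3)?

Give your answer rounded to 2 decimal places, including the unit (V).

Initial: C1(1μF, Q=12μC, V=12.00V), C2(5μF, Q=12μC, V=2.40V), C3(1μF, Q=14μC, V=14.00V), C4(4μF, Q=14μC, V=3.50V)
Op 1: CLOSE 1-3: Q_total=26.00, C_total=2.00, V=13.00; Q1=13.00, Q3=13.00; dissipated=1.000

Answer: 13.00 V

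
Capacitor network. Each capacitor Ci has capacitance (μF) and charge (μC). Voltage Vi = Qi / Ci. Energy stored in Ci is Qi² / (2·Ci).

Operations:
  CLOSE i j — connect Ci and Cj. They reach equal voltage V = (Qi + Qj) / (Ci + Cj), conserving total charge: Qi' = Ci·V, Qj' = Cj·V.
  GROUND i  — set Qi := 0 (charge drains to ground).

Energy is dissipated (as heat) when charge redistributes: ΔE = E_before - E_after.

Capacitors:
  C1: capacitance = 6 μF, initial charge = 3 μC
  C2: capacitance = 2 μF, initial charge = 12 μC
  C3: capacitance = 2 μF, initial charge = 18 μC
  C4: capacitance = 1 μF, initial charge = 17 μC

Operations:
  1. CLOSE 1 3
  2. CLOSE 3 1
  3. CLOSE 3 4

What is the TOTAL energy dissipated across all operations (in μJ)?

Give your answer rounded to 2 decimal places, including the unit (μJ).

Answer: 123.07 μJ

Derivation:
Initial: C1(6μF, Q=3μC, V=0.50V), C2(2μF, Q=12μC, V=6.00V), C3(2μF, Q=18μC, V=9.00V), C4(1μF, Q=17μC, V=17.00V)
Op 1: CLOSE 1-3: Q_total=21.00, C_total=8.00, V=2.62; Q1=15.75, Q3=5.25; dissipated=54.188
Op 2: CLOSE 3-1: Q_total=21.00, C_total=8.00, V=2.62; Q3=5.25, Q1=15.75; dissipated=0.000
Op 3: CLOSE 3-4: Q_total=22.25, C_total=3.00, V=7.42; Q3=14.83, Q4=7.42; dissipated=68.880
Total dissipated: 123.068 μJ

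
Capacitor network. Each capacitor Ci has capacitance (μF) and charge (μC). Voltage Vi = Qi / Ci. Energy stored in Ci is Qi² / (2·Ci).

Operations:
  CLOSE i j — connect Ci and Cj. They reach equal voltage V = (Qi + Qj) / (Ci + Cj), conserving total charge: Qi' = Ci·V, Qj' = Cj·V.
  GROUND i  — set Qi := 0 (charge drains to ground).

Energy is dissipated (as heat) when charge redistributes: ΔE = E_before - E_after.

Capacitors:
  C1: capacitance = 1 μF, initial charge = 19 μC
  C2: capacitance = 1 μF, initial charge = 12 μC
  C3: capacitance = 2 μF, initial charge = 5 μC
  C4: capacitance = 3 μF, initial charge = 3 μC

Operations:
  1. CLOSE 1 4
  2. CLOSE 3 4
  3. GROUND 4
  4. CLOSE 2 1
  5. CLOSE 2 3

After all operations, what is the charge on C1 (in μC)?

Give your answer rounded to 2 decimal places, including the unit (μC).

Initial: C1(1μF, Q=19μC, V=19.00V), C2(1μF, Q=12μC, V=12.00V), C3(2μF, Q=5μC, V=2.50V), C4(3μF, Q=3μC, V=1.00V)
Op 1: CLOSE 1-4: Q_total=22.00, C_total=4.00, V=5.50; Q1=5.50, Q4=16.50; dissipated=121.500
Op 2: CLOSE 3-4: Q_total=21.50, C_total=5.00, V=4.30; Q3=8.60, Q4=12.90; dissipated=5.400
Op 3: GROUND 4: Q4=0; energy lost=27.735
Op 4: CLOSE 2-1: Q_total=17.50, C_total=2.00, V=8.75; Q2=8.75, Q1=8.75; dissipated=10.562
Op 5: CLOSE 2-3: Q_total=17.35, C_total=3.00, V=5.78; Q2=5.78, Q3=11.57; dissipated=6.601
Final charges: Q1=8.75, Q2=5.78, Q3=11.57, Q4=0.00

Answer: 8.75 μC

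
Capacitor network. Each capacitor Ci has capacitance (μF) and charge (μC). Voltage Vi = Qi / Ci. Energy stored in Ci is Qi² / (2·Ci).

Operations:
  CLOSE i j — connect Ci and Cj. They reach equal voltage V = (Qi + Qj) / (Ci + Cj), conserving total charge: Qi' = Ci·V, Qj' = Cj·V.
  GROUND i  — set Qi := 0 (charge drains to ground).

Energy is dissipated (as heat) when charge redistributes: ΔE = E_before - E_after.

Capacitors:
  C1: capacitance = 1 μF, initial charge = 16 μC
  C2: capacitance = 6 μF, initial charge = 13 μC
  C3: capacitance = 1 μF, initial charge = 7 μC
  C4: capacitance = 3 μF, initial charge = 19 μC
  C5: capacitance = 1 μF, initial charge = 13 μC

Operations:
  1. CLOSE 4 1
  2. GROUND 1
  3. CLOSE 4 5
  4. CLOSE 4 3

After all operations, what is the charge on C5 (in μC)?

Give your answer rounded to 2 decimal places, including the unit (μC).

Answer: 9.81 μC

Derivation:
Initial: C1(1μF, Q=16μC, V=16.00V), C2(6μF, Q=13μC, V=2.17V), C3(1μF, Q=7μC, V=7.00V), C4(3μF, Q=19μC, V=6.33V), C5(1μF, Q=13μC, V=13.00V)
Op 1: CLOSE 4-1: Q_total=35.00, C_total=4.00, V=8.75; Q4=26.25, Q1=8.75; dissipated=35.042
Op 2: GROUND 1: Q1=0; energy lost=38.281
Op 3: CLOSE 4-5: Q_total=39.25, C_total=4.00, V=9.81; Q4=29.44, Q5=9.81; dissipated=6.773
Op 4: CLOSE 4-3: Q_total=36.44, C_total=4.00, V=9.11; Q4=27.33, Q3=9.11; dissipated=2.966
Final charges: Q1=0.00, Q2=13.00, Q3=9.11, Q4=27.33, Q5=9.81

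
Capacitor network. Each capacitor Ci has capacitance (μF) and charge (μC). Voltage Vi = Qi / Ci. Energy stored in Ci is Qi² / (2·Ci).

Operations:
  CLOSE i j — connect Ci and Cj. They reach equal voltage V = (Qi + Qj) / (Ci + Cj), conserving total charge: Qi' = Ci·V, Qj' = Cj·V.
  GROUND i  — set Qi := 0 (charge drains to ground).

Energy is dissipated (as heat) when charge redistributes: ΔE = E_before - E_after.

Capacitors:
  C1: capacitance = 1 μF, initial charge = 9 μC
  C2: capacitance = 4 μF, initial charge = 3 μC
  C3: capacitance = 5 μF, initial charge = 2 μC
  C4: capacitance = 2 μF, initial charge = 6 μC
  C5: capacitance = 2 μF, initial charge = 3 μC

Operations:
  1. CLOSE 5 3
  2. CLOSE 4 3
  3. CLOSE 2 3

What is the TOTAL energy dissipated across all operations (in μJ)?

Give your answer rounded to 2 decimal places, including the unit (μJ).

Answer: 5.02 μJ

Derivation:
Initial: C1(1μF, Q=9μC, V=9.00V), C2(4μF, Q=3μC, V=0.75V), C3(5μF, Q=2μC, V=0.40V), C4(2μF, Q=6μC, V=3.00V), C5(2μF, Q=3μC, V=1.50V)
Op 1: CLOSE 5-3: Q_total=5.00, C_total=7.00, V=0.71; Q5=1.43, Q3=3.57; dissipated=0.864
Op 2: CLOSE 4-3: Q_total=9.57, C_total=7.00, V=1.37; Q4=2.73, Q3=6.84; dissipated=3.732
Op 3: CLOSE 2-3: Q_total=9.84, C_total=9.00, V=1.09; Q2=4.37, Q3=5.46; dissipated=0.423
Total dissipated: 5.020 μJ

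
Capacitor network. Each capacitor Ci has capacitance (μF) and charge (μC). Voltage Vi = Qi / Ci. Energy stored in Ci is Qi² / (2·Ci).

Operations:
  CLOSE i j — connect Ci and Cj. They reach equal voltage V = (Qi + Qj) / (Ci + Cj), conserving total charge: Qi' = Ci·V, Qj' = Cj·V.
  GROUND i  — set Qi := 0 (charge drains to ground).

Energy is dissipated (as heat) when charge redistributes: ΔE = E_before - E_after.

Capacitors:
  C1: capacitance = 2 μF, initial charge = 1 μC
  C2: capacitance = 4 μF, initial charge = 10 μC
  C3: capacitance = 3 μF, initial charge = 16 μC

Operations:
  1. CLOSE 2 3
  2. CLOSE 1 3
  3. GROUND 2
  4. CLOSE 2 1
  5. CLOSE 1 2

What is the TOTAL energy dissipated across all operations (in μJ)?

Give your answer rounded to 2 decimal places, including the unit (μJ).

Initial: C1(2μF, Q=1μC, V=0.50V), C2(4μF, Q=10μC, V=2.50V), C3(3μF, Q=16μC, V=5.33V)
Op 1: CLOSE 2-3: Q_total=26.00, C_total=7.00, V=3.71; Q2=14.86, Q3=11.14; dissipated=6.881
Op 2: CLOSE 1-3: Q_total=12.14, C_total=5.00, V=2.43; Q1=4.86, Q3=7.29; dissipated=6.199
Op 3: GROUND 2: Q2=0; energy lost=27.592
Op 4: CLOSE 2-1: Q_total=4.86, C_total=6.00, V=0.81; Q2=3.24, Q1=1.62; dissipated=3.932
Op 5: CLOSE 1-2: Q_total=4.86, C_total=6.00, V=0.81; Q1=1.62, Q2=3.24; dissipated=0.000
Total dissipated: 44.604 μJ

Answer: 44.60 μJ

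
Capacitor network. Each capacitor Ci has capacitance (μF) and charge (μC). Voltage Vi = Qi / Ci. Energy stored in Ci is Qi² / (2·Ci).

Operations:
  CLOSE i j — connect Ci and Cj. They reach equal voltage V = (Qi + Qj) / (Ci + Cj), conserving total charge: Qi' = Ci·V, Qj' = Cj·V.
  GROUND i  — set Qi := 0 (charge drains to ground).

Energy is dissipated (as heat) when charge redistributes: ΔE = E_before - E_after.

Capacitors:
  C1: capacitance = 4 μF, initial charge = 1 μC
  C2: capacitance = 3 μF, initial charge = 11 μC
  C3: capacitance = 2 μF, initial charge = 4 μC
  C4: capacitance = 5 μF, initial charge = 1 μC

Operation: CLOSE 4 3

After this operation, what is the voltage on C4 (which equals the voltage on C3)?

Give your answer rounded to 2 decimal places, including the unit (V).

Answer: 0.71 V

Derivation:
Initial: C1(4μF, Q=1μC, V=0.25V), C2(3μF, Q=11μC, V=3.67V), C3(2μF, Q=4μC, V=2.00V), C4(5μF, Q=1μC, V=0.20V)
Op 1: CLOSE 4-3: Q_total=5.00, C_total=7.00, V=0.71; Q4=3.57, Q3=1.43; dissipated=2.314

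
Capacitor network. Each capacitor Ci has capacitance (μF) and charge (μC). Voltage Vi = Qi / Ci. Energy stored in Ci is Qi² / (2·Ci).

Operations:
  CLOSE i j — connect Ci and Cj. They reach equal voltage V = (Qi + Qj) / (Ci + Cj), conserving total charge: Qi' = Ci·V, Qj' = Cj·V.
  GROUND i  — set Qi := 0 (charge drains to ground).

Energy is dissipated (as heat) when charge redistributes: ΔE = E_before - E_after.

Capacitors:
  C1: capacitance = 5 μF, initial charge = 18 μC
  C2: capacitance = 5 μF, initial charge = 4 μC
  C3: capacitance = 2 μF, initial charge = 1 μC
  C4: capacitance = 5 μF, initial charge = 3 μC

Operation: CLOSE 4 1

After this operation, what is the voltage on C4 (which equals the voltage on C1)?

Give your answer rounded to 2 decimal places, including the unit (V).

Answer: 2.10 V

Derivation:
Initial: C1(5μF, Q=18μC, V=3.60V), C2(5μF, Q=4μC, V=0.80V), C3(2μF, Q=1μC, V=0.50V), C4(5μF, Q=3μC, V=0.60V)
Op 1: CLOSE 4-1: Q_total=21.00, C_total=10.00, V=2.10; Q4=10.50, Q1=10.50; dissipated=11.250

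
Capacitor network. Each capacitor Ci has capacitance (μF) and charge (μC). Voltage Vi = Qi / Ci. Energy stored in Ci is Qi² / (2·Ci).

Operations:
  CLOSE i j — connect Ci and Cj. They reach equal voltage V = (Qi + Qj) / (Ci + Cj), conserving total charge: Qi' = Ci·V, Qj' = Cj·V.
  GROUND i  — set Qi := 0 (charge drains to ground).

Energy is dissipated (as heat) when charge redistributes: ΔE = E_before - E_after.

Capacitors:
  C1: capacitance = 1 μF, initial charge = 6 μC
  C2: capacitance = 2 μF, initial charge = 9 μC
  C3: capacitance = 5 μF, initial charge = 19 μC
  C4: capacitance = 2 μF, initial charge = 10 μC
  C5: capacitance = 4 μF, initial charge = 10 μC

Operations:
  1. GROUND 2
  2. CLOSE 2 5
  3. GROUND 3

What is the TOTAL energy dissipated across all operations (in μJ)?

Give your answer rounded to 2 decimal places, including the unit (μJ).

Answer: 60.52 μJ

Derivation:
Initial: C1(1μF, Q=6μC, V=6.00V), C2(2μF, Q=9μC, V=4.50V), C3(5μF, Q=19μC, V=3.80V), C4(2μF, Q=10μC, V=5.00V), C5(4μF, Q=10μC, V=2.50V)
Op 1: GROUND 2: Q2=0; energy lost=20.250
Op 2: CLOSE 2-5: Q_total=10.00, C_total=6.00, V=1.67; Q2=3.33, Q5=6.67; dissipated=4.167
Op 3: GROUND 3: Q3=0; energy lost=36.100
Total dissipated: 60.517 μJ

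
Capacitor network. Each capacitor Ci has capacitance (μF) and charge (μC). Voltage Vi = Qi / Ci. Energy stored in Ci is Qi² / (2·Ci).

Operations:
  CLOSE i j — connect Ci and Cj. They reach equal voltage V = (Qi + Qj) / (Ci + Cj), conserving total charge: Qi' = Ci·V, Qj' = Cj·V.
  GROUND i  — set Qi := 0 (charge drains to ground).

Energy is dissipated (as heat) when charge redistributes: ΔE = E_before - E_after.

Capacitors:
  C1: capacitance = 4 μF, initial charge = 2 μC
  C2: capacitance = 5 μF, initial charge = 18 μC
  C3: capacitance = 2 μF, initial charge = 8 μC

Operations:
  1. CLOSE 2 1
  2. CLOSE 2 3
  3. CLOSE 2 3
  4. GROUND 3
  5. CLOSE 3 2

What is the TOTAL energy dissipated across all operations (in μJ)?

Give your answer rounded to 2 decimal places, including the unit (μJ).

Initial: C1(4μF, Q=2μC, V=0.50V), C2(5μF, Q=18μC, V=3.60V), C3(2μF, Q=8μC, V=4.00V)
Op 1: CLOSE 2-1: Q_total=20.00, C_total=9.00, V=2.22; Q2=11.11, Q1=8.89; dissipated=10.678
Op 2: CLOSE 2-3: Q_total=19.11, C_total=7.00, V=2.73; Q2=13.65, Q3=5.46; dissipated=2.257
Op 3: CLOSE 2-3: Q_total=19.11, C_total=7.00, V=2.73; Q2=13.65, Q3=5.46; dissipated=0.000
Op 4: GROUND 3: Q3=0; energy lost=7.454
Op 5: CLOSE 3-2: Q_total=13.65, C_total=7.00, V=1.95; Q3=3.90, Q2=9.75; dissipated=5.324
Total dissipated: 25.713 μJ

Answer: 25.71 μJ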